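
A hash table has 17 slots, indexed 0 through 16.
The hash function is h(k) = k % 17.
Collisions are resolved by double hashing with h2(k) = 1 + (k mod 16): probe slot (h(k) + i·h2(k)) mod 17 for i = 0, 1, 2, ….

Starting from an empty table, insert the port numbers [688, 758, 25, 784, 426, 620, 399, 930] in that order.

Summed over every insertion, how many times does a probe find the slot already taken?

Insert 688: h=8, slot 8 empty -> index 8.
Insert 758: h=10, slot 10 empty -> index 10.
Insert 25: h=8, h2=10, slot 8 occupied -> index 1.
Insert 784: h=2, slot 2 empty -> index 2.
Insert 426: h=1, h2=11, slot 1 occupied -> index 12.
Insert 620: h=8, h2=13, slot 8 occupied -> index 4.
Insert 399: h=8, h2=16, slot 8 occupied -> index 7.
Insert 930: h=12, h2=3, slot 12 occupied -> index 15.
Table: [_, 25, 784, _, 620, _, _, 399, 688, _, 758, _, 426, _, _, 930, _]

5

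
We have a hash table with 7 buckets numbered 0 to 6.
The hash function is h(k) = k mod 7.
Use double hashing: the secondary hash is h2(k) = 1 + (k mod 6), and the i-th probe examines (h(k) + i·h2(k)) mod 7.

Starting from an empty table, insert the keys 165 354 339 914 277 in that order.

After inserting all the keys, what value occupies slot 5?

Insert 165: h=4, slot 4 empty => index 4.
Insert 354: h=4, h2=1, slot 4 occupied => index 5.
Insert 339: h=3, slot 3 empty => index 3.
Insert 914: h=4, h2=3, slot 4 occupied => index 0.
Insert 277: h=4, h2=2, slot 4 occupied => index 6.
Table: [914, -, -, 339, 165, 354, 277]

354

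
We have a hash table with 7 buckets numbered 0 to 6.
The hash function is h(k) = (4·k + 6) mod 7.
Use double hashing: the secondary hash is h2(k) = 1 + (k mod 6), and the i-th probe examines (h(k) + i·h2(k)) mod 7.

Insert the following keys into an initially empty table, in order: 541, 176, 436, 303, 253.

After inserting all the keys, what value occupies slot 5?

436

Insert 541: h=0, slot 0 empty => index 0.
Insert 176: h=3, slot 3 empty => index 3.
Insert 436: h=0, h2=5, slot 0 occupied => index 5.
Insert 303: h=0, h2=4, slot 0 occupied => index 4.
Insert 253: h=3, h2=2, slots 3,5,0 occupied => index 2.
Table: [541, ., 253, 176, 303, 436, .]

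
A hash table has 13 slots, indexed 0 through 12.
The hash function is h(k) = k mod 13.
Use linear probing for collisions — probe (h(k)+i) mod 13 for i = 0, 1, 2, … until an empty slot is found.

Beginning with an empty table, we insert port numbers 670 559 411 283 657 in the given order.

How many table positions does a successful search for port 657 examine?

670: h=7 => slot 7
559: h=0 => slot 0
411: h=8 => slot 8
283: h=10 => slot 10
657: h=7, probe 7,8,9 => slot 9
Table: [559, ∅, ∅, ∅, ∅, ∅, ∅, 670, 411, 657, 283, ∅, ∅]
Lookup 657: h=7, probe 7,8,9 → found at 9.

3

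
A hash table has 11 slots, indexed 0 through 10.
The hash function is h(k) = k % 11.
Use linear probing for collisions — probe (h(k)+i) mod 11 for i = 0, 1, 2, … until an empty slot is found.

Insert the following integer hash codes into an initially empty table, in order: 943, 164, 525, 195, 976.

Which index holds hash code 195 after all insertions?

Insert 943: h=8, slot 8 empty -> index 8.
Insert 164: h=10, slot 10 empty -> index 10.
Insert 525: h=8, slot 8 occupied -> index 9.
Insert 195: h=8, slots 8,9,10 occupied -> index 0.
Insert 976: h=8, slots 8,9,10,0 occupied -> index 1.
Table: [195, 976, _, _, _, _, _, _, 943, 525, 164]

0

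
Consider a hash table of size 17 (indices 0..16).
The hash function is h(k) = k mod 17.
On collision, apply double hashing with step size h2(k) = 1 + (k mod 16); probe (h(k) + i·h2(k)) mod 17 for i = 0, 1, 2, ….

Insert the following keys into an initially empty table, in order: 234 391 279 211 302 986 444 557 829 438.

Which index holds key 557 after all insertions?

Insert 234: h=13, slot 13 empty -> index 13.
Insert 391: h=0, slot 0 empty -> index 0.
Insert 279: h=7, slot 7 empty -> index 7.
Insert 211: h=7, h2=4, slot 7 occupied -> index 11.
Insert 302: h=13, h2=15, slots 13,11 occupied -> index 9.
Insert 986: h=0, h2=11, slots 0,11 occupied -> index 5.
Insert 444: h=2, slot 2 empty -> index 2.
Insert 557: h=13, h2=14, slot 13 occupied -> index 10.
Insert 829: h=13, h2=14, slots 13,10,7 occupied -> index 4.
Insert 438: h=13, h2=7, slot 13 occupied -> index 3.
Table: [391, ., 444, 438, 829, 986, ., 279, ., 302, 557, 211, ., 234, ., ., .]

10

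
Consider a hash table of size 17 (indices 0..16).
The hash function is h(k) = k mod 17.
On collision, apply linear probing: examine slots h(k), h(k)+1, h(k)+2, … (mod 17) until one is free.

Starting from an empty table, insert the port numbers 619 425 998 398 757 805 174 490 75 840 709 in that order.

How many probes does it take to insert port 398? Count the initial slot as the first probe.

619 hashes to 7; slot 7 is free -> place at 7.
425 hashes to 0; slot 0 is free -> place at 0.
998 hashes to 12; slot 12 is free -> place at 12.
398 hashes to 7; 7 taken -> place at 8.
757 hashes to 9; slot 9 is free -> place at 9.
805 hashes to 6; slot 6 is free -> place at 6.
174 hashes to 4; slot 4 is free -> place at 4.
490 hashes to 14; slot 14 is free -> place at 14.
75 hashes to 7; 7,8,9 taken -> place at 10.
840 hashes to 7; 7,8,9,10 taken -> place at 11.
709 hashes to 12; 12 taken -> place at 13.
Table: [425, ∅, ∅, ∅, 174, ∅, 805, 619, 398, 757, 75, 840, 998, 709, 490, ∅, ∅]

2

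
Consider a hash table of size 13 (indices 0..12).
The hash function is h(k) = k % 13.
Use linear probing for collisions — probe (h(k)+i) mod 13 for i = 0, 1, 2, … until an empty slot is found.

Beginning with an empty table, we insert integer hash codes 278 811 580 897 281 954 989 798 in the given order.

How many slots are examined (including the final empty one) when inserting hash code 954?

3

Insert 278: h=5, slot 5 empty → index 5.
Insert 811: h=5, slot 5 occupied → index 6.
Insert 580: h=8, slot 8 empty → index 8.
Insert 897: h=0, slot 0 empty → index 0.
Insert 281: h=8, slot 8 occupied → index 9.
Insert 954: h=5, slots 5,6 occupied → index 7.
Insert 989: h=1, slot 1 empty → index 1.
Insert 798: h=5, slots 5,6,7,8,9 occupied → index 10.
Table: [897, 989, —, —, —, 278, 811, 954, 580, 281, 798, —, —]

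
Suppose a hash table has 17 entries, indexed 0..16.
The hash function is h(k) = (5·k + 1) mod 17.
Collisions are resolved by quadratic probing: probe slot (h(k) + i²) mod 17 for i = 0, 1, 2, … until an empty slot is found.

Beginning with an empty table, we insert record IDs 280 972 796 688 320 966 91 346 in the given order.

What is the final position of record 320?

Insert 280: h=7, slot 7 empty → index 7.
Insert 972: h=16, slot 16 empty → index 16.
Insert 796: h=3, slot 3 empty → index 3.
Insert 688: h=7, slot 7 occupied → index 8.
Insert 320: h=3, slot 3 occupied → index 4.
Insert 966: h=3, slots 3,4,7 occupied → index 12.
Insert 91: h=14, slot 14 empty → index 14.
Insert 346: h=14, slot 14 occupied → index 15.
Table: [—, —, —, 796, 320, —, —, 280, 688, —, —, —, 966, —, 91, 346, 972]

4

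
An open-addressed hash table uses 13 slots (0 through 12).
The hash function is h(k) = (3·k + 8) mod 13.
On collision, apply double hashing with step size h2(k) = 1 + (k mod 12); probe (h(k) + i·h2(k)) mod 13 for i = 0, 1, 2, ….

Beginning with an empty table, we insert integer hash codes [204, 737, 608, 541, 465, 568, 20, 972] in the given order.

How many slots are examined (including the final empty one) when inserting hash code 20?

3

204: h=9 -> slot 9
737: h=9, h2=6, probe 9,2 -> slot 2
608: h=12 -> slot 12
541: h=6 -> slot 6
465: h=12, h2=10, probe 12,9,6,3 -> slot 3
568: h=9, h2=5, probe 9,1 -> slot 1
20: h=3, h2=9, probe 3,12,8 -> slot 8
972: h=12, h2=1, probe 12,0 -> slot 0
Table: [972, 568, 737, 465, -, -, 541, -, 20, 204, -, -, 608]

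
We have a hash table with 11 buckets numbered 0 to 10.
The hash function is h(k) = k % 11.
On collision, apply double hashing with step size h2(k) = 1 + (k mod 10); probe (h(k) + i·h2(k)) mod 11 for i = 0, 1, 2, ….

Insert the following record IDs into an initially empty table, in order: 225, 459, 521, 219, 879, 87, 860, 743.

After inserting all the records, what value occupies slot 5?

225: h=5 => slot 5
459: h=8 => slot 8
521: h=4 => slot 4
219: h=10 => slot 10
879: h=10, h2=10, probe 10,9 => slot 9
87: h=10, h2=8, probe 10,7 => slot 7
860: h=2 => slot 2
743: h=6 => slot 6
Table: [-, -, 860, -, 521, 225, 743, 87, 459, 879, 219]

225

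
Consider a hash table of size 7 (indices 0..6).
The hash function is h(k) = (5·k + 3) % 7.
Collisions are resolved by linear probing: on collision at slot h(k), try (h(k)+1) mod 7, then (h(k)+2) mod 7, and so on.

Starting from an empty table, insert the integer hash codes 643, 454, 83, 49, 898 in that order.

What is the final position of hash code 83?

0

643: h=5 -> slot 5
454: h=5, probe 5,6 -> slot 6
83: h=5, probe 5,6,0 -> slot 0
49: h=3 -> slot 3
898: h=6, probe 6,0,1 -> slot 1
Table: [83, 898, _, 49, _, 643, 454]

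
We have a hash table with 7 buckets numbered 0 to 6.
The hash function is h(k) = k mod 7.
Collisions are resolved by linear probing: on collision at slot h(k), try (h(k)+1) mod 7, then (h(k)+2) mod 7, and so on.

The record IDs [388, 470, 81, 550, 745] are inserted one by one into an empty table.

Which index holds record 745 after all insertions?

Insert 388: h=3, slot 3 empty => index 3.
Insert 470: h=1, slot 1 empty => index 1.
Insert 81: h=4, slot 4 empty => index 4.
Insert 550: h=4, slot 4 occupied => index 5.
Insert 745: h=3, slots 3,4,5 occupied => index 6.
Table: [., 470, ., 388, 81, 550, 745]

6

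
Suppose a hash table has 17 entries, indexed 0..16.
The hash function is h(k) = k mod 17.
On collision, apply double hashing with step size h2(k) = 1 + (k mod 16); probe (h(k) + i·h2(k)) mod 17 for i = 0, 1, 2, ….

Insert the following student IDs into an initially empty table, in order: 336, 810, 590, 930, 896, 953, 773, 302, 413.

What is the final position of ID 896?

14

336: h=13 → slot 13
810: h=11 → slot 11
590: h=12 → slot 12
930: h=12, h2=3, probe 12,15 → slot 15
896: h=12, h2=1, probe 12,13,14 → slot 14
953: h=1 → slot 1
773: h=8 → slot 8
302: h=13, h2=15, probe 13,11,9 → slot 9
413: h=5 → slot 5
Table: [-, 953, -, -, -, 413, -, -, 773, 302, -, 810, 590, 336, 896, 930, -]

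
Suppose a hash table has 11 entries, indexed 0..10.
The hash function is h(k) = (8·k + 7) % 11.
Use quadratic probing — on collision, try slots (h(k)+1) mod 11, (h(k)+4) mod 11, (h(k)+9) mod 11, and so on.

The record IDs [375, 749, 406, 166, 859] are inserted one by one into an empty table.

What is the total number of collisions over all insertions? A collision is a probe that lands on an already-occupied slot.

6

Insert 375: h=4, slot 4 empty -> index 4.
Insert 749: h=4, slot 4 occupied -> index 5.
Insert 406: h=10, slot 10 empty -> index 10.
Insert 166: h=4, slots 4,5 occupied -> index 8.
Insert 859: h=4, slots 4,5,8 occupied -> index 2.
Table: [-, -, 859, -, 375, 749, -, -, 166, -, 406]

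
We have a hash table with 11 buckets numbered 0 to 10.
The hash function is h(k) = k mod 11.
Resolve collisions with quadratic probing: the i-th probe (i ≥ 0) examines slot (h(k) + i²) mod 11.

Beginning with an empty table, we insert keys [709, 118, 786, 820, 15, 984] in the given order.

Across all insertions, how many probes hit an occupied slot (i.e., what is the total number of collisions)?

4

709 hashes to 5; slot 5 is free => place at 5.
118 hashes to 8; slot 8 is free => place at 8.
786 hashes to 5; 5 taken => place at 6.
820 hashes to 6; 6 taken => place at 7.
15 hashes to 4; slot 4 is free => place at 4.
984 hashes to 5; 5,6 taken => place at 9.
Table: [—, —, —, —, 15, 709, 786, 820, 118, 984, —]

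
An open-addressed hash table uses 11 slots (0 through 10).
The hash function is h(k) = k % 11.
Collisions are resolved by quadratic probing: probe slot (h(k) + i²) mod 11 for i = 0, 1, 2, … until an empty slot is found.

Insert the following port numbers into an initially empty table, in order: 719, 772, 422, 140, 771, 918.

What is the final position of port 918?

Insert 719: h=4, slot 4 empty → index 4.
Insert 772: h=2, slot 2 empty → index 2.
Insert 422: h=4, slot 4 occupied → index 5.
Insert 140: h=8, slot 8 empty → index 8.
Insert 771: h=1, slot 1 empty → index 1.
Insert 918: h=5, slot 5 occupied → index 6.
Table: [-, 771, 772, -, 719, 422, 918, -, 140, -, -]

6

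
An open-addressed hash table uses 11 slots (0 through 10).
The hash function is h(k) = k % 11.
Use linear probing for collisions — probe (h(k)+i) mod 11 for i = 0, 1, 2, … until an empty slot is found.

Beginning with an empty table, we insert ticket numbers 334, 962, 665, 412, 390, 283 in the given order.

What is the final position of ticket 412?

7

Insert 334: h=4, slot 4 empty -> index 4.
Insert 962: h=5, slot 5 empty -> index 5.
Insert 665: h=5, slot 5 occupied -> index 6.
Insert 412: h=5, slots 5,6 occupied -> index 7.
Insert 390: h=5, slots 5,6,7 occupied -> index 8.
Insert 283: h=8, slot 8 occupied -> index 9.
Table: [∅, ∅, ∅, ∅, 334, 962, 665, 412, 390, 283, ∅]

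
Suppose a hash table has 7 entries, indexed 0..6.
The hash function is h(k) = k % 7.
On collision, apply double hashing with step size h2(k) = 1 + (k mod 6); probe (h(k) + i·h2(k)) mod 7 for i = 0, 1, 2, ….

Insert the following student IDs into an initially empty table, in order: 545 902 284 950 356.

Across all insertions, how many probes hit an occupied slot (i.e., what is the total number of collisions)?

4

545 hashes to 6; slot 6 is free -> place at 6.
902 hashes to 6, h2=3; 6 taken -> place at 2.
284 hashes to 4; slot 4 is free -> place at 4.
950 hashes to 5; slot 5 is free -> place at 5.
356 hashes to 6, h2=3; 6,2,5 taken -> place at 1.
Table: [-, 356, 902, -, 284, 950, 545]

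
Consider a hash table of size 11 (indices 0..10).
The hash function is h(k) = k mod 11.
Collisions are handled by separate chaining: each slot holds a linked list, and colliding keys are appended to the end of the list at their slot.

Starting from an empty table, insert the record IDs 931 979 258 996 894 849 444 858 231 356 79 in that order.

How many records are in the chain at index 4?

2

931 → bucket 7
979 → bucket 0
258 → bucket 5
996 → bucket 6
894 → bucket 3
849 → bucket 2
444 → bucket 4
858 → bucket 0 (collision)
231 → bucket 0 (collision)
356 → bucket 4 (collision)
79 → bucket 2 (collision)
Final buckets:
0: 979 -> 858 -> 231
1: -
2: 849 -> 79
3: 894
4: 444 -> 356
5: 258
6: 996
7: 931
8: -
9: -
10: -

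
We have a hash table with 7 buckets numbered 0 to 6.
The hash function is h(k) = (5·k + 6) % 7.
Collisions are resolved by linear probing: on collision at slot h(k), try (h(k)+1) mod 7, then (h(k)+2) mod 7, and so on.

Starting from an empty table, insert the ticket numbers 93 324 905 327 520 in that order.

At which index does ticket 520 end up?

6

93: h=2 => slot 2
324: h=2, probe 2,3 => slot 3
905: h=2, probe 2,3,4 => slot 4
327: h=3, probe 3,4,5 => slot 5
520: h=2, probe 2,3,4,5,6 => slot 6
Table: [., ., 93, 324, 905, 327, 520]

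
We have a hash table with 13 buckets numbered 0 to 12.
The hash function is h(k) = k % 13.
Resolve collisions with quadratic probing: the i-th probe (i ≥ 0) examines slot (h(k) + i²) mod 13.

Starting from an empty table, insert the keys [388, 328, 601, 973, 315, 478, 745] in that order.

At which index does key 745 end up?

388: h=11 => slot 11
328: h=3 => slot 3
601: h=3, probe 3,4 => slot 4
973: h=11, probe 11,12 => slot 12
315: h=3, probe 3,4,7 => slot 7
478: h=10 => slot 10
745: h=4, probe 4,5 => slot 5
Table: [-, -, -, 328, 601, 745, -, 315, -, -, 478, 388, 973]

5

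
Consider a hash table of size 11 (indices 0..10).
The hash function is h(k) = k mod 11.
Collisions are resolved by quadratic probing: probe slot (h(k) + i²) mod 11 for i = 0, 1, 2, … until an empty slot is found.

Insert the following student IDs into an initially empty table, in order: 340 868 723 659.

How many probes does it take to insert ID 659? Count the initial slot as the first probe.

340: h=10 -> slot 10
868: h=10, probe 10,0 -> slot 0
723: h=8 -> slot 8
659: h=10, probe 10,0,3 -> slot 3
Table: [868, ., ., 659, ., ., ., ., 723, ., 340]

3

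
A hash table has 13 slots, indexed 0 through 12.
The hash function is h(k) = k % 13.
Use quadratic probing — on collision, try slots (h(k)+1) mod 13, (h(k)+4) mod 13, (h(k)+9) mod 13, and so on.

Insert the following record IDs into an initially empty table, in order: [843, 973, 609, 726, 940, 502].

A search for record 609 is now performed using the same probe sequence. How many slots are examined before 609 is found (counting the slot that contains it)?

3

Insert 843: h=11, slot 11 empty -> index 11.
Insert 973: h=11, slot 11 occupied -> index 12.
Insert 609: h=11, slots 11,12 occupied -> index 2.
Insert 726: h=11, slots 11,12,2 occupied -> index 7.
Insert 940: h=4, slot 4 empty -> index 4.
Insert 502: h=8, slot 8 empty -> index 8.
Table: [-, -, 609, -, 940, -, -, 726, 502, -, -, 843, 973]
Lookup 609: h=11, probe 11,12,2 → found at 2.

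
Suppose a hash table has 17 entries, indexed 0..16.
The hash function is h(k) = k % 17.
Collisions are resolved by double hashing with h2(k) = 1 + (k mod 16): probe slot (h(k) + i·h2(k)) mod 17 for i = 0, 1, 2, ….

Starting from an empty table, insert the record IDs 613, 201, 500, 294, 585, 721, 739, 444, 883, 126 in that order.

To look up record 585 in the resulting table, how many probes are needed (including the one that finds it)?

2

613 hashes to 1; slot 1 is free => place at 1.
201 hashes to 14; slot 14 is free => place at 14.
500 hashes to 7; slot 7 is free => place at 7.
294 hashes to 5; slot 5 is free => place at 5.
585 hashes to 7, h2=10; 7 taken => place at 0.
721 hashes to 7, h2=2; 7 taken => place at 9.
739 hashes to 8; slot 8 is free => place at 8.
444 hashes to 2; slot 2 is free => place at 2.
883 hashes to 16; slot 16 is free => place at 16.
126 hashes to 7, h2=15; 7,5 taken => place at 3.
Table: [585, 613, 444, 126, -, 294, -, 500, 739, 721, -, -, -, -, 201, -, 883]
Lookup 585: h=7, h2=10, probe 7,0 → found at 0.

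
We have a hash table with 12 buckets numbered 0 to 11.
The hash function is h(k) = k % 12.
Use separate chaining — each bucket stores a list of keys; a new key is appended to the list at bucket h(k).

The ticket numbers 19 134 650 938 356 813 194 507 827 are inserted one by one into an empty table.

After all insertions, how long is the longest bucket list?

Insert 19: h=7, bucket 7 empty -> new chain.
Insert 134: h=2, bucket 2 empty -> new chain.
Insert 650: h=2, bucket 2 nonempty -> append to chain.
Insert 938: h=2, bucket 2 nonempty -> append to chain.
Insert 356: h=8, bucket 8 empty -> new chain.
Insert 813: h=9, bucket 9 empty -> new chain.
Insert 194: h=2, bucket 2 nonempty -> append to chain.
Insert 507: h=3, bucket 3 empty -> new chain.
Insert 827: h=11, bucket 11 empty -> new chain.
Final buckets:
0: ∅
1: ∅
2: 134 -> 650 -> 938 -> 194
3: 507
4: ∅
5: ∅
6: ∅
7: 19
8: 356
9: 813
10: ∅
11: 827

4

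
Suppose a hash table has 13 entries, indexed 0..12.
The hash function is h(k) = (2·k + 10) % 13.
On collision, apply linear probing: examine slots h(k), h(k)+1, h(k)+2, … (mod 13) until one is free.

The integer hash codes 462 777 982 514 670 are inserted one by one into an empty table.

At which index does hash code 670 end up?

1

462 hashes to 11; slot 11 is free => place at 11.
777 hashes to 4; slot 4 is free => place at 4.
982 hashes to 11; 11 taken => place at 12.
514 hashes to 11; 11,12 taken => place at 0.
670 hashes to 11; 11,12,0 taken => place at 1.
Table: [514, 670, _, _, 777, _, _, _, _, _, _, 462, 982]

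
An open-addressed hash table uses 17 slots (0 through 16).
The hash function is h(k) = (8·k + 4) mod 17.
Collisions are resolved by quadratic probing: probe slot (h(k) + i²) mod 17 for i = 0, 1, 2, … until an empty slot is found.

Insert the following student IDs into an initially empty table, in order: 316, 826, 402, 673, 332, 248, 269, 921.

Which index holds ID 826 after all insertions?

316: h=16 -> slot 16
826: h=16, probe 16,0 -> slot 0
402: h=7 -> slot 7
673: h=16, probe 16,0,3 -> slot 3
332: h=8 -> slot 8
248: h=16, probe 16,0,3,8,15 -> slot 15
269: h=14 -> slot 14
921: h=11 -> slot 11
Table: [826, —, —, 673, —, —, —, 402, 332, —, —, 921, —, —, 269, 248, 316]

0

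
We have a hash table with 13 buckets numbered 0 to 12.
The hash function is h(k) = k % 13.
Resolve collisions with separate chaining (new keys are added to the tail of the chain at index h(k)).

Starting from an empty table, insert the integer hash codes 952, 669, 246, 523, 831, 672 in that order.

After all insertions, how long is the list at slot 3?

952 -> bucket 3
669 -> bucket 6
246 -> bucket 12
523 -> bucket 3 (collision)
831 -> bucket 12 (collision)
672 -> bucket 9
Final buckets:
0: -
1: -
2: -
3: 952 -> 523
4: -
5: -
6: 669
7: -
8: -
9: 672
10: -
11: -
12: 246 -> 831

2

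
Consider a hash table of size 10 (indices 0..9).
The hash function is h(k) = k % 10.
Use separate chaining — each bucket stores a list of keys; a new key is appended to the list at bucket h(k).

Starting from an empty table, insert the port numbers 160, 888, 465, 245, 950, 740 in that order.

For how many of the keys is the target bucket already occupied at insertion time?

160 -> bucket 0
888 -> bucket 8
465 -> bucket 5
245 -> bucket 5 (collision)
950 -> bucket 0 (collision)
740 -> bucket 0 (collision)
Final buckets:
0: 160 -> 950 -> 740
1: ∅
2: ∅
3: ∅
4: ∅
5: 465 -> 245
6: ∅
7: ∅
8: 888
9: ∅

3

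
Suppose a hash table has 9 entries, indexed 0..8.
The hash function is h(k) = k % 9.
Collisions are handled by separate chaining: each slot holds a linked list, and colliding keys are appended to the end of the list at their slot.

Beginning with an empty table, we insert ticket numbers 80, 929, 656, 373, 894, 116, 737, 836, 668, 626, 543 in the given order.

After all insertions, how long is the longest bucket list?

80 -> bucket 8
929 -> bucket 2
656 -> bucket 8 (collision)
373 -> bucket 4
894 -> bucket 3
116 -> bucket 8 (collision)
737 -> bucket 8 (collision)
836 -> bucket 8 (collision)
668 -> bucket 2 (collision)
626 -> bucket 5
543 -> bucket 3 (collision)
Final buckets:
0: .
1: .
2: 929 -> 668
3: 894 -> 543
4: 373
5: 626
6: .
7: .
8: 80 -> 656 -> 116 -> 737 -> 836

5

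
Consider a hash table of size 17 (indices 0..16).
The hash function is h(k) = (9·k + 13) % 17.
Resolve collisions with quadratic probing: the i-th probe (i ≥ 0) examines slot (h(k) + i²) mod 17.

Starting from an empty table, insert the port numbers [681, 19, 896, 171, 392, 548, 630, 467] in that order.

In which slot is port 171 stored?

6

681 hashes to 5; slot 5 is free -> place at 5.
19 hashes to 14; slot 14 is free -> place at 14.
896 hashes to 2; slot 2 is free -> place at 2.
171 hashes to 5; 5 taken -> place at 6.
392 hashes to 5; 5,6 taken -> place at 9.
548 hashes to 15; slot 15 is free -> place at 15.
630 hashes to 5; 5,6,9,14 taken -> place at 4.
467 hashes to 0; slot 0 is free -> place at 0.
Table: [467, —, 896, —, 630, 681, 171, —, —, 392, —, —, —, —, 19, 548, —]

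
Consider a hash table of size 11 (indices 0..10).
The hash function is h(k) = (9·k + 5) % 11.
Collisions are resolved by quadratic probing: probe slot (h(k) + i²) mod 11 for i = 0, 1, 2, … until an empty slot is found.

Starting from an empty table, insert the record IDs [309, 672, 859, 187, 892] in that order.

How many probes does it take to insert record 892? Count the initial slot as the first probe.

4

309: h=3 → slot 3
672: h=3, probe 3,4 → slot 4
859: h=3, probe 3,4,7 → slot 7
187: h=5 → slot 5
892: h=3, probe 3,4,7,1 → slot 1
Table: [-, 892, -, 309, 672, 187, -, 859, -, -, -]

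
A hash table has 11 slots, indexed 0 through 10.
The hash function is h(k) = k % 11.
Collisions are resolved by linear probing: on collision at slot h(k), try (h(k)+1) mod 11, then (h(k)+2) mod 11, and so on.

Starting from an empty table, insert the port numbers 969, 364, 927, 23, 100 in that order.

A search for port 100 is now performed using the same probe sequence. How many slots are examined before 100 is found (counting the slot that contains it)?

969 hashes to 1; slot 1 is free -> place at 1.
364 hashes to 1; 1 taken -> place at 2.
927 hashes to 3; slot 3 is free -> place at 3.
23 hashes to 1; 1,2,3 taken -> place at 4.
100 hashes to 1; 1,2,3,4 taken -> place at 5.
Table: [—, 969, 364, 927, 23, 100, —, —, —, —, —]
Lookup 100: h=1, probe 1,2,3,4,5 → found at 5.

5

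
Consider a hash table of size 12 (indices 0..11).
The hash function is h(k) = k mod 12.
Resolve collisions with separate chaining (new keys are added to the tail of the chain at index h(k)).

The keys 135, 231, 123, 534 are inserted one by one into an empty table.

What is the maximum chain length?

Insert 135: h=3, bucket 3 empty -> new chain.
Insert 231: h=3, bucket 3 nonempty -> append to chain.
Insert 123: h=3, bucket 3 nonempty -> append to chain.
Insert 534: h=6, bucket 6 empty -> new chain.
Final buckets:
0: ∅
1: ∅
2: ∅
3: 135 -> 231 -> 123
4: ∅
5: ∅
6: 534
7: ∅
8: ∅
9: ∅
10: ∅
11: ∅

3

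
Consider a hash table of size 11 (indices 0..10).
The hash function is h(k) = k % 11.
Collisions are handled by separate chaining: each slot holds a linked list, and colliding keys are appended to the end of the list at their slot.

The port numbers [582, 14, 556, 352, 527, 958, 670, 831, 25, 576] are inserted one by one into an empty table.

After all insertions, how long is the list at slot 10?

582 -> bucket 10
14 -> bucket 3
556 -> bucket 6
352 -> bucket 0
527 -> bucket 10 (collision)
958 -> bucket 1
670 -> bucket 10 (collision)
831 -> bucket 6 (collision)
25 -> bucket 3 (collision)
576 -> bucket 4
Final buckets:
0: 352
1: 958
2: .
3: 14 -> 25
4: 576
5: .
6: 556 -> 831
7: .
8: .
9: .
10: 582 -> 527 -> 670

3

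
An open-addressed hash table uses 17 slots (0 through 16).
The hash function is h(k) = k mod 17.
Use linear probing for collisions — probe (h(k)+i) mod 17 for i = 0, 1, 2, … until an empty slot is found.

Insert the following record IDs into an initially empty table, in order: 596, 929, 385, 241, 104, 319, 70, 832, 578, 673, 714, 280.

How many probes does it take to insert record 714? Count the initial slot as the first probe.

6

596: h=1 => slot 1
929: h=11 => slot 11
385: h=11, probe 11,12 => slot 12
241: h=3 => slot 3
104: h=2 => slot 2
319: h=13 => slot 13
70: h=2, probe 2,3,4 => slot 4
832: h=16 => slot 16
578: h=0 => slot 0
673: h=10 => slot 10
714: h=0, probe 0,1,2,3,4,5 => slot 5
280: h=8 => slot 8
Table: [578, 596, 104, 241, 70, 714, —, —, 280, —, 673, 929, 385, 319, —, —, 832]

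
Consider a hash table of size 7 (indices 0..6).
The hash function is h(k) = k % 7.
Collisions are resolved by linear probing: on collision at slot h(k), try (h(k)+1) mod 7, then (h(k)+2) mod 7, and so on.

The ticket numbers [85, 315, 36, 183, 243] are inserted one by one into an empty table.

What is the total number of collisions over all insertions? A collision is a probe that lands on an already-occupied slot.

85 hashes to 1; slot 1 is free => place at 1.
315 hashes to 0; slot 0 is free => place at 0.
36 hashes to 1; 1 taken => place at 2.
183 hashes to 1; 1,2 taken => place at 3.
243 hashes to 5; slot 5 is free => place at 5.
Table: [315, 85, 36, 183, -, 243, -]

3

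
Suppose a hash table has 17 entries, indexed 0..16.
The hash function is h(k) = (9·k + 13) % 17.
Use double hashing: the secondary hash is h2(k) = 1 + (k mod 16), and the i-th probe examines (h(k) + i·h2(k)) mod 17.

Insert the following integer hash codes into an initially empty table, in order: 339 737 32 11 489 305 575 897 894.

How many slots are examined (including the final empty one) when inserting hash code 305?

2

Insert 339: h=4, slot 4 empty => index 4.
Insert 737: h=16, slot 16 empty => index 16.
Insert 32: h=12, slot 12 empty => index 12.
Insert 11: h=10, slot 10 empty => index 10.
Insert 489: h=11, slot 11 empty => index 11.
Insert 305: h=4, h2=2, slot 4 occupied => index 6.
Insert 575: h=3, slot 3 empty => index 3.
Insert 897: h=11, h2=2, slot 11 occupied => index 13.
Insert 894: h=1, slot 1 empty => index 1.
Table: [., 894, ., 575, 339, ., 305, ., ., ., 11, 489, 32, 897, ., ., 737]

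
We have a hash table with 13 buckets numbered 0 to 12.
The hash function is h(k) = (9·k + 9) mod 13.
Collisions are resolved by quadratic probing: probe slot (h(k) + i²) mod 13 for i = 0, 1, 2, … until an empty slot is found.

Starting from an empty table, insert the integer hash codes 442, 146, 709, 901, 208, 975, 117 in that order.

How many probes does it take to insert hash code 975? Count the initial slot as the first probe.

4

442: h=9 -> slot 9
146: h=10 -> slot 10
709: h=7 -> slot 7
901: h=6 -> slot 6
208: h=9, probe 9,10,0 -> slot 0
975: h=9, probe 9,10,0,5 -> slot 5
117: h=9, probe 9,10,0,5,12 -> slot 12
Table: [208, ∅, ∅, ∅, ∅, 975, 901, 709, ∅, 442, 146, ∅, 117]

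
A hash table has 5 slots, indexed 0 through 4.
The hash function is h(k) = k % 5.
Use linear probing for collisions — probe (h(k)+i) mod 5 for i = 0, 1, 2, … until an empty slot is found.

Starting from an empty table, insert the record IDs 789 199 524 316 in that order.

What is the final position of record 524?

Insert 789: h=4, slot 4 empty => index 4.
Insert 199: h=4, slot 4 occupied => index 0.
Insert 524: h=4, slots 4,0 occupied => index 1.
Insert 316: h=1, slot 1 occupied => index 2.
Table: [199, 524, 316, -, 789]

1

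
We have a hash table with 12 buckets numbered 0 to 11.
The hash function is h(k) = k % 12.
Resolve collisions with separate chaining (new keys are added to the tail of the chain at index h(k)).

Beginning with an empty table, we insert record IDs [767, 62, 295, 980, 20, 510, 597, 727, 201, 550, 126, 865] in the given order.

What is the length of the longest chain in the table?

2

767 -> bucket 11
62 -> bucket 2
295 -> bucket 7
980 -> bucket 8
20 -> bucket 8 (collision)
510 -> bucket 6
597 -> bucket 9
727 -> bucket 7 (collision)
201 -> bucket 9 (collision)
550 -> bucket 10
126 -> bucket 6 (collision)
865 -> bucket 1
Final buckets:
0: -
1: 865
2: 62
3: -
4: -
5: -
6: 510 -> 126
7: 295 -> 727
8: 980 -> 20
9: 597 -> 201
10: 550
11: 767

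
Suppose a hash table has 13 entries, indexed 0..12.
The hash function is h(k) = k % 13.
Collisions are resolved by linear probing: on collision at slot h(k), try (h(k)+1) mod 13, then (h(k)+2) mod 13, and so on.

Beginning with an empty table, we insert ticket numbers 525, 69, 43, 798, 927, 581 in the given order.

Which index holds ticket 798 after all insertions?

7

Insert 525: h=5, slot 5 empty -> index 5.
Insert 69: h=4, slot 4 empty -> index 4.
Insert 43: h=4, slots 4,5 occupied -> index 6.
Insert 798: h=5, slots 5,6 occupied -> index 7.
Insert 927: h=4, slots 4,5,6,7 occupied -> index 8.
Insert 581: h=9, slot 9 empty -> index 9.
Table: [—, —, —, —, 69, 525, 43, 798, 927, 581, —, —, —]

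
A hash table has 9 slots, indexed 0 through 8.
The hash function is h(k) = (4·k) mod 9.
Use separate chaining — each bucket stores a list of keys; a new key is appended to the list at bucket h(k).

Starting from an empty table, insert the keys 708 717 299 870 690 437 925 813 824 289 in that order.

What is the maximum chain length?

4

Insert 708: h=6, bucket 6 empty → new chain.
Insert 717: h=6, bucket 6 nonempty → append to chain.
Insert 299: h=8, bucket 8 empty → new chain.
Insert 870: h=6, bucket 6 nonempty → append to chain.
Insert 690: h=6, bucket 6 nonempty → append to chain.
Insert 437: h=2, bucket 2 empty → new chain.
Insert 925: h=1, bucket 1 empty → new chain.
Insert 813: h=3, bucket 3 empty → new chain.
Insert 824: h=2, bucket 2 nonempty → append to chain.
Insert 289: h=4, bucket 4 empty → new chain.
Final buckets:
0: ∅
1: 925
2: 437 -> 824
3: 813
4: 289
5: ∅
6: 708 -> 717 -> 870 -> 690
7: ∅
8: 299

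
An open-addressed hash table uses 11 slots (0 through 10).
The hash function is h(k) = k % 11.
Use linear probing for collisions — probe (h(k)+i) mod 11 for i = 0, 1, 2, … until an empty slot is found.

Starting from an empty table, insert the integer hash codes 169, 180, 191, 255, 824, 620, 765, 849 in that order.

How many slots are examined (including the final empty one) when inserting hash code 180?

2

169: h=4 → slot 4
180: h=4, probe 4,5 → slot 5
191: h=4, probe 4,5,6 → slot 6
255: h=2 → slot 2
824: h=10 → slot 10
620: h=4, probe 4,5,6,7 → slot 7
765: h=6, probe 6,7,8 → slot 8
849: h=2, probe 2,3 → slot 3
Table: [., ., 255, 849, 169, 180, 191, 620, 765, ., 824]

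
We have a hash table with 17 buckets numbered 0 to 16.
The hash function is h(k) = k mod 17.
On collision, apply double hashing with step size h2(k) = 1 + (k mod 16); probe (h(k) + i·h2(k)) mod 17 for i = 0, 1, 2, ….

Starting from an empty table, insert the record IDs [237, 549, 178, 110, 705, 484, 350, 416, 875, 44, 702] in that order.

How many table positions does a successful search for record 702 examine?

3

237 hashes to 16; slot 16 is free -> place at 16.
549 hashes to 5; slot 5 is free -> place at 5.
178 hashes to 8; slot 8 is free -> place at 8.
110 hashes to 8, h2=15; 8 taken -> place at 6.
705 hashes to 8, h2=2; 8 taken -> place at 10.
484 hashes to 8, h2=5; 8 taken -> place at 13.
350 hashes to 10, h2=15; 10,8,6 taken -> place at 4.
416 hashes to 8, h2=1; 8 taken -> place at 9.
875 hashes to 8, h2=12; 8 taken -> place at 3.
44 hashes to 10, h2=13; 10,6 taken -> place at 2.
702 hashes to 5, h2=15; 5,3 taken -> place at 1.
Table: [—, 702, 44, 875, 350, 549, 110, —, 178, 416, 705, —, —, 484, —, —, 237]
Lookup 702: h=5, h2=15, probe 5,3,1 → found at 1.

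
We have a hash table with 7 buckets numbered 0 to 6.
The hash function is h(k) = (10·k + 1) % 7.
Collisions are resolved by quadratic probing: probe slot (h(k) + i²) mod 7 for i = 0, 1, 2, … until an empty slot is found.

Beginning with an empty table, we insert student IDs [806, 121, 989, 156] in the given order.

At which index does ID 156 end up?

Insert 806: h=4, slot 4 empty -> index 4.
Insert 121: h=0, slot 0 empty -> index 0.
Insert 989: h=0, slot 0 occupied -> index 1.
Insert 156: h=0, slots 0,1,4 occupied -> index 2.
Table: [121, 989, 156, ., 806, ., .]

2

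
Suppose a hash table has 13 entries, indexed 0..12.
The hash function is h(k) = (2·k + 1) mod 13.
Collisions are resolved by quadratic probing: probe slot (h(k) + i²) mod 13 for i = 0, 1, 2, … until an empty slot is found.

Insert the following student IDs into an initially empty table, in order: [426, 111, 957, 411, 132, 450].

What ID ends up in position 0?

450

426: h=8 → slot 8
111: h=2 → slot 2
957: h=4 → slot 4
411: h=4, probe 4,5 → slot 5
132: h=5, probe 5,6 → slot 6
450: h=4, probe 4,5,8,0 → slot 0
Table: [450, _, 111, _, 957, 411, 132, _, 426, _, _, _, _]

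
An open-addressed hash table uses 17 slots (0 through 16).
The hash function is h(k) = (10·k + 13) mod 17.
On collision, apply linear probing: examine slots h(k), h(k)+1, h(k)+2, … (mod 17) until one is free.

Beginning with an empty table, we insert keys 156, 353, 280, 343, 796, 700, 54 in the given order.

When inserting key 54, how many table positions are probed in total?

156 hashes to 9; slot 9 is free => place at 9.
353 hashes to 7; slot 7 is free => place at 7.
280 hashes to 8; slot 8 is free => place at 8.
343 hashes to 9; 9 taken => place at 10.
796 hashes to 0; slot 0 is free => place at 0.
700 hashes to 9; 9,10 taken => place at 11.
54 hashes to 9; 9,10,11 taken => place at 12.
Table: [796, —, —, —, —, —, —, 353, 280, 156, 343, 700, 54, —, —, —, —]

4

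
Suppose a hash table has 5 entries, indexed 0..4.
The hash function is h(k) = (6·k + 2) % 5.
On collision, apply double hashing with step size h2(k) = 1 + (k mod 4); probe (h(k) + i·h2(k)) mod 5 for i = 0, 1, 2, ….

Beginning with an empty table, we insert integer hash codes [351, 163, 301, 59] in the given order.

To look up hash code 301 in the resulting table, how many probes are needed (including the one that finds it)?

3

Insert 351: h=3, slot 3 empty -> index 3.
Insert 163: h=0, slot 0 empty -> index 0.
Insert 301: h=3, h2=2, slots 3,0 occupied -> index 2.
Insert 59: h=1, slot 1 empty -> index 1.
Table: [163, 59, 301, 351, -]
Lookup 301: h=3, h2=2, probe 3,0,2 → found at 2.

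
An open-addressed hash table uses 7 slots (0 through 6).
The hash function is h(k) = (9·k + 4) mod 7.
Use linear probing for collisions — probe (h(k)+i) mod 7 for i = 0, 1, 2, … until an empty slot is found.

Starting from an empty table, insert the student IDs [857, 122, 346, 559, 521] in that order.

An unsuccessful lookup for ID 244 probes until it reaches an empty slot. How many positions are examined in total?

Insert 857: h=3, slot 3 empty → index 3.
Insert 122: h=3, slot 3 occupied → index 4.
Insert 346: h=3, slots 3,4 occupied → index 5.
Insert 559: h=2, slot 2 empty → index 2.
Insert 521: h=3, slots 3,4,5 occupied → index 6.
Table: [-, -, 559, 857, 122, 346, 521]
Lookup 244: h=2, probe 2,3,4,5,6,0 → slot 0 empty, not found.

6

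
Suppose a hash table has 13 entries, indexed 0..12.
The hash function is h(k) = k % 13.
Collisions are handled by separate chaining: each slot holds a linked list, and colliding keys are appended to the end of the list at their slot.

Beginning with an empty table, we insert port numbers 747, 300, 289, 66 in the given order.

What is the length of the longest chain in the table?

747 -> bucket 6
300 -> bucket 1
289 -> bucket 3
66 -> bucket 1 (collision)
Final buckets:
0: .
1: 300 -> 66
2: .
3: 289
4: .
5: .
6: 747
7: .
8: .
9: .
10: .
11: .
12: .

2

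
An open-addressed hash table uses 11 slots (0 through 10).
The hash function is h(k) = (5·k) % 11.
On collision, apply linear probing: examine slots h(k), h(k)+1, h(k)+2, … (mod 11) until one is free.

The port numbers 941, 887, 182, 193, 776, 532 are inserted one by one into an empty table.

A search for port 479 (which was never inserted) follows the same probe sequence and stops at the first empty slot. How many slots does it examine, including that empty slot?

7

Insert 941: h=8, slot 8 empty => index 8.
Insert 887: h=2, slot 2 empty => index 2.
Insert 182: h=8, slot 8 occupied => index 9.
Insert 193: h=8, slots 8,9 occupied => index 10.
Insert 776: h=8, slots 8,9,10 occupied => index 0.
Insert 532: h=9, slots 9,10,0 occupied => index 1.
Table: [776, 532, 887, ∅, ∅, ∅, ∅, ∅, 941, 182, 193]
Lookup 479: h=8, probe 8,9,10,0,1,2,3 → slot 3 empty, not found.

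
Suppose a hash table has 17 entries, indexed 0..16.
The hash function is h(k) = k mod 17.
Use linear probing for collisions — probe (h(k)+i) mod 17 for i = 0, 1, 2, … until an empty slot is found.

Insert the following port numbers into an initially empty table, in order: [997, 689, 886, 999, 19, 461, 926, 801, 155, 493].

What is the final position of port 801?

Insert 997: h=11, slot 11 empty → index 11.
Insert 689: h=9, slot 9 empty → index 9.
Insert 886: h=2, slot 2 empty → index 2.
Insert 999: h=13, slot 13 empty → index 13.
Insert 19: h=2, slot 2 occupied → index 3.
Insert 461: h=2, slots 2,3 occupied → index 4.
Insert 926: h=8, slot 8 empty → index 8.
Insert 801: h=2, slots 2,3,4 occupied → index 5.
Insert 155: h=2, slots 2,3,4,5 occupied → index 6.
Insert 493: h=0, slot 0 empty → index 0.
Table: [493, _, 886, 19, 461, 801, 155, _, 926, 689, _, 997, _, 999, _, _, _]

5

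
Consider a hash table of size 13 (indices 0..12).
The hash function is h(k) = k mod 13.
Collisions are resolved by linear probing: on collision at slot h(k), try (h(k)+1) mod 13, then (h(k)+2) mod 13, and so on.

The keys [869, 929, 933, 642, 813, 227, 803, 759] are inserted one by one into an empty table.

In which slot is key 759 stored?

9

Insert 869: h=11, slot 11 empty => index 11.
Insert 929: h=6, slot 6 empty => index 6.
Insert 933: h=10, slot 10 empty => index 10.
Insert 642: h=5, slot 5 empty => index 5.
Insert 813: h=7, slot 7 empty => index 7.
Insert 227: h=6, slots 6,7 occupied => index 8.
Insert 803: h=10, slots 10,11 occupied => index 12.
Insert 759: h=5, slots 5,6,7,8 occupied => index 9.
Table: [_, _, _, _, _, 642, 929, 813, 227, 759, 933, 869, 803]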